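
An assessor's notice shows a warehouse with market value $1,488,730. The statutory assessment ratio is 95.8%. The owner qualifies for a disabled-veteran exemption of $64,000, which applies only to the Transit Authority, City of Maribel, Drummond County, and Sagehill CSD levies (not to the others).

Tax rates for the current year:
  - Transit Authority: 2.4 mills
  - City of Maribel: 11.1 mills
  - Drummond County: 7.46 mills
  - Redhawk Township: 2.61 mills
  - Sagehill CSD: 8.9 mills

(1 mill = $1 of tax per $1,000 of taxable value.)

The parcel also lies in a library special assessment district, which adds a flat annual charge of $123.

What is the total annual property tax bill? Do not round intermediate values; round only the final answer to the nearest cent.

$44,520.78

Assessed value = $1,488,730 × 0.958 = $1,426,203.34
Transit Authority: ($1,426,203.34 − $64,000) × 0.0024 = $1,362,203.34 × 0.0024 = $3,269.288016
City of Maribel: ($1,426,203.34 − $64,000) × 0.0111 = $1,362,203.34 × 0.0111 = $15,120.457074
Drummond County: ($1,426,203.34 − $64,000) × 0.00746 = $1,362,203.34 × 0.00746 = $10,162.0369164
Redhawk Township: $1,426,203.34 × 0.00261 = $3,722.3907174
Sagehill CSD: ($1,426,203.34 − $64,000) × 0.0089 = $1,362,203.34 × 0.0089 = $12,123.609726
Levies subtotal = $44,397.7824498
Total = $44,397.7824498 + $123 = $44,520.7824498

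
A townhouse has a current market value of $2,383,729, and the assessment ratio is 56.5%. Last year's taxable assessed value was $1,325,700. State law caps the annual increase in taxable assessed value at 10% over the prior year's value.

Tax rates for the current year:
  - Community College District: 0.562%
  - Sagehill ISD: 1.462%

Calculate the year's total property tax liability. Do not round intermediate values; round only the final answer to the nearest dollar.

Uncapped assessed value = $2,383,729 × 0.565 = $1,346,806.885
Cap limit = $1,325,700 × 1.1 = $1,458,270
Taxable assessed value = min($1,346,806.885, $1,458,270) = $1,346,806.885 (cap does not bind)
Community College District: $1,346,806.885 × 0.00562 = $7,569.0546937
Sagehill ISD: $1,346,806.885 × 0.01462 = $19,690.3166587
Total = $27,259.3713524

$27,259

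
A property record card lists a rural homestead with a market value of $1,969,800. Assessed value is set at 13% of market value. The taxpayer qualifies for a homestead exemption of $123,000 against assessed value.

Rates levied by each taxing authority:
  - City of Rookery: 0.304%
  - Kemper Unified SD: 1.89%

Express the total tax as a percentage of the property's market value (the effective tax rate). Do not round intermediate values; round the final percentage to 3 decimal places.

0.148%

Assessed value = $1,969,800 × 0.13 = $256,074
Taxable value = $256,074 − $123,000 = $133,074
City of Rookery: $133,074 × 0.00304 = $404.54496
Kemper Unified SD: $133,074 × 0.0189 = $2,515.0986
Total tax = $2,919.64356
Effective rate = $2,919.64356 ÷ $1,969,800 = 0.148% of market value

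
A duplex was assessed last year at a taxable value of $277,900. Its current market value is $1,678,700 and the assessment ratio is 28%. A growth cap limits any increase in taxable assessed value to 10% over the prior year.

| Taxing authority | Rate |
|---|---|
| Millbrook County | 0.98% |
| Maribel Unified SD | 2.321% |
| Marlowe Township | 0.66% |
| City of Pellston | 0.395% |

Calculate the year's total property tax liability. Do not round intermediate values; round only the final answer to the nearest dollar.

$13,316

Uncapped assessed value = $1,678,700 × 0.28 = $470,036
Cap limit = $277,900 × 1.1 = $305,690
Taxable assessed value = min($470,036, $305,690) = $305,690 (cap binds)
Millbrook County: $305,690 × 0.0098 = $2,995.762
Maribel Unified SD: $305,690 × 0.02321 = $7,095.0649
Marlowe Township: $305,690 × 0.0066 = $2,017.554
City of Pellston: $305,690 × 0.00395 = $1,207.4755
Total = $13,315.8564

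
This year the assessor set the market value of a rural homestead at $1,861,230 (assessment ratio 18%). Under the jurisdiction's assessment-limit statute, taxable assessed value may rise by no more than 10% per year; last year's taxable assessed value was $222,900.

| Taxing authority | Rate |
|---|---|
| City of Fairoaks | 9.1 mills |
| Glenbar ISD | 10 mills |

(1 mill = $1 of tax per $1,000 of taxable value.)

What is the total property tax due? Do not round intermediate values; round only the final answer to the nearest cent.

$4,683.13

Uncapped assessed value = $1,861,230 × 0.18 = $335,021.4
Cap limit = $222,900 × 1.1 = $245,190
Taxable assessed value = min($335,021.4, $245,190) = $245,190 (cap binds)
City of Fairoaks: $245,190 × 0.0091 = $2,231.229
Glenbar ISD: $245,190 × 0.01 = $2,451.9
Total = $4,683.129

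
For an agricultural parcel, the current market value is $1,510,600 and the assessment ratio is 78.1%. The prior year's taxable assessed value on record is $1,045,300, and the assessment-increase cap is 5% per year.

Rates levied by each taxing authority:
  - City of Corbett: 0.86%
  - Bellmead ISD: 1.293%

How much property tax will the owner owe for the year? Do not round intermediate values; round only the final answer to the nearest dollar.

Uncapped assessed value = $1,510,600 × 0.781 = $1,179,778.6
Cap limit = $1,045,300 × 1.05 = $1,097,565
Taxable assessed value = min($1,179,778.6, $1,097,565) = $1,097,565 (cap binds)
City of Corbett: $1,097,565 × 0.0086 = $9,439.059
Bellmead ISD: $1,097,565 × 0.01293 = $14,191.51545
Total = $23,630.57445

$23,631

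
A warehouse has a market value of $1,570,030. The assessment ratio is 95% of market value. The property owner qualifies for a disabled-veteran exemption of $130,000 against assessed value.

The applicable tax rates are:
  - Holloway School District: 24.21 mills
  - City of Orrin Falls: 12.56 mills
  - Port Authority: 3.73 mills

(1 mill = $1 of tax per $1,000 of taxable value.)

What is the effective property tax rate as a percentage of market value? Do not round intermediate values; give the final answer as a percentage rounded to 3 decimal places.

Assessed value = $1,570,030 × 0.95 = $1,491,528.5
Taxable value = $1,491,528.5 − $130,000 = $1,361,528.5
Holloway School District: $1,361,528.5 × 0.02421 = $32,962.604985
City of Orrin Falls: $1,361,528.5 × 0.01256 = $17,100.79796
Port Authority: $1,361,528.5 × 0.00373 = $5,078.501305
Total tax = $55,141.90425
Effective rate = $55,141.90425 ÷ $1,570,030 = 3.512% of market value

3.512%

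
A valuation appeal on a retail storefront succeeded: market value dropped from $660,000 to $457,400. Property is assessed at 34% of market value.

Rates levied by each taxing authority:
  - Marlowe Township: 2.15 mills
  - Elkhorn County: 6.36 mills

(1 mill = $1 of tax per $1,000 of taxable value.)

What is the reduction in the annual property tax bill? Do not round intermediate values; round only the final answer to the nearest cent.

Old assessed value = $660,000 × 0.34 = $224,400
New assessed value = $457,400 × 0.34 = $155,516
Combined rate = 0.00215 + 0.00636 = 0.00851
Old tax = $224,400 × 0.00851 = $1,909.644
New tax = $155,516 × 0.00851 = $1,323.44116
Reduction = $1,909.644 − $1,323.44116 = $586.20284

$586.20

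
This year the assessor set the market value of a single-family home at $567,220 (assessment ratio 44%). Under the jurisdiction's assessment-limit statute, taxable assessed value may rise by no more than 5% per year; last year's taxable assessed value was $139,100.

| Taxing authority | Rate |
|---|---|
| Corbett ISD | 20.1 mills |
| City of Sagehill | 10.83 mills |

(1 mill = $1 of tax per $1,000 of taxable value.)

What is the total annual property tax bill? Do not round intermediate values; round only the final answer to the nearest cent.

Uncapped assessed value = $567,220 × 0.44 = $249,576.8
Cap limit = $139,100 × 1.05 = $146,055
Taxable assessed value = min($249,576.8, $146,055) = $146,055 (cap binds)
Corbett ISD: $146,055 × 0.0201 = $2,935.7055
City of Sagehill: $146,055 × 0.01083 = $1,581.77565
Total = $4,517.48115

$4,517.48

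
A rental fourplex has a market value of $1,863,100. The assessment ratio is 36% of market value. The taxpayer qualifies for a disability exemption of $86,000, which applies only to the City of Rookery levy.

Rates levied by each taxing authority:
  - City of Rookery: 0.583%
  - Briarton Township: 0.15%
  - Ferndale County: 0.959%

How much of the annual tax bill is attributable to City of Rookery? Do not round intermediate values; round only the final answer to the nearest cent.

$3,408.89

Assessed value = $1,863,100 × 0.36 = $670,716
City of Rookery taxable value = $670,716 − $86,000 = $584,716
City of Rookery levy = $584,716 × 0.00583 = $3,408.89428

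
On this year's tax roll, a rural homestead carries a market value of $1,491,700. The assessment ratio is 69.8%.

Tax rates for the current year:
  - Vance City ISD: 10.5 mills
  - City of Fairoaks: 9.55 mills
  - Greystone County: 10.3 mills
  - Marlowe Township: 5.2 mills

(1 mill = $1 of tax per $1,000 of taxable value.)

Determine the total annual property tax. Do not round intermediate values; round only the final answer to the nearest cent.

$37,014.89

Assessed value = $1,491,700 × 0.698 = $1,041,206.6
Vance City ISD: $1,041,206.6 × 0.0105 = $10,932.6693
City of Fairoaks: $1,041,206.6 × 0.00955 = $9,943.52303
Greystone County: $1,041,206.6 × 0.0103 = $10,724.42798
Marlowe Township: $1,041,206.6 × 0.0052 = $5,414.27432
Total = $10,932.6693 + $9,943.52303 + $10,724.42798 + $5,414.27432 = $37,014.89463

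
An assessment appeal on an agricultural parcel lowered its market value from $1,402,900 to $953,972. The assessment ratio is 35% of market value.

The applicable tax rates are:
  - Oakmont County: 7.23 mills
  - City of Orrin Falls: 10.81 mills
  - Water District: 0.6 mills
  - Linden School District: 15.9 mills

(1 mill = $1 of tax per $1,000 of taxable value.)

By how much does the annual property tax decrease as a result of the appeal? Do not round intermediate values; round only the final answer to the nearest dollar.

$5,427

Old assessed value = $1,402,900 × 0.35 = $491,015
New assessed value = $953,972 × 0.35 = $333,890.2
Combined rate = 0.00723 + 0.01081 + 0.0006 + 0.0159 = 0.03454
Old tax = $491,015 × 0.03454 = $16,959.6581
New tax = $333,890.2 × 0.03454 = $11,532.567508
Reduction = $16,959.6581 − $11,532.567508 = $5,427.090592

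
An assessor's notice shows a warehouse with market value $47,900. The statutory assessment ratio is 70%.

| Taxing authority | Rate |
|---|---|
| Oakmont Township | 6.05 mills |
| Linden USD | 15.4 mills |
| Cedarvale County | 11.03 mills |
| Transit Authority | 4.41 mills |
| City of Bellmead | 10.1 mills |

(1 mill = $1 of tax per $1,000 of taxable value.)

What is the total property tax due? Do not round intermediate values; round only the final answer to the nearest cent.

Assessed value = $47,900 × 0.7 = $33,530
Oakmont Township: $33,530 × 0.00605 = $202.8565
Linden USD: $33,530 × 0.0154 = $516.362
Cedarvale County: $33,530 × 0.01103 = $369.8359
Transit Authority: $33,530 × 0.00441 = $147.8673
City of Bellmead: $33,530 × 0.0101 = $338.653
Total = $202.8565 + $516.362 + $369.8359 + $147.8673 + $338.653 = $1,575.5747

$1,575.57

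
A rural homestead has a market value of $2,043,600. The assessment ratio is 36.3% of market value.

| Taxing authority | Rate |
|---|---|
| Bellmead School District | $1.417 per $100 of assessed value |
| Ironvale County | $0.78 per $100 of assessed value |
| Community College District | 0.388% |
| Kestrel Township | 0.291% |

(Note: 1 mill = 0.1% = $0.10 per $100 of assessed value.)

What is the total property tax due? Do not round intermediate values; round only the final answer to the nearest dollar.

Assessed value = $2,043,600 × 0.363 = $741,826.8
Bellmead School District: $741,826.8 × 0.01417 = $10,511.685756
Ironvale County: $741,826.8 × 0.0078 = $5,786.24904
Community College District: $741,826.8 × 0.00388 = $2,878.287984
Kestrel Township: $741,826.8 × 0.00291 = $2,158.715988
Total = $21,334.938768

$21,335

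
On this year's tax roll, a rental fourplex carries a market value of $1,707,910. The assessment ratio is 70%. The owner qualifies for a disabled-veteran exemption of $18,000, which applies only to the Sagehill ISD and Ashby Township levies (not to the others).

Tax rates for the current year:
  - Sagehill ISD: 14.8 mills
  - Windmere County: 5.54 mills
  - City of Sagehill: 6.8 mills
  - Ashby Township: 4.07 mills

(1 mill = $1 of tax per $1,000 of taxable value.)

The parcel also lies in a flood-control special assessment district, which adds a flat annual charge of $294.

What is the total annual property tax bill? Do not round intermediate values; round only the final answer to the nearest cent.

Assessed value = $1,707,910 × 0.7 = $1,195,537
Sagehill ISD: ($1,195,537 − $18,000) × 0.0148 = $1,177,537 × 0.0148 = $17,427.5476
Windmere County: $1,195,537 × 0.00554 = $6,623.27498
City of Sagehill: $1,195,537 × 0.0068 = $8,129.6516
Ashby Township: ($1,195,537 − $18,000) × 0.00407 = $1,177,537 × 0.00407 = $4,792.57559
Levies subtotal = $36,973.04977
Total = $36,973.04977 + $294 = $37,267.04977

$37,267.05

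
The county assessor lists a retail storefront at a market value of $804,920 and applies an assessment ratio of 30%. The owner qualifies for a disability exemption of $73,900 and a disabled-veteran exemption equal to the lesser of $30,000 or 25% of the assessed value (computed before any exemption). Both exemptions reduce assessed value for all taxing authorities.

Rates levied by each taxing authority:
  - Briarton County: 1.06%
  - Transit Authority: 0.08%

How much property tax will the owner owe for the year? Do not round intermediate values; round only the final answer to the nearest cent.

Assessed value = $804,920 × 0.3 = $241,476
Disabled-veteran exemption = min($30,000, 25% × $241,476) = min($30,000, $60,369) = $30,000 (dollar cap binds)
Taxable value = $241,476 − $73,900 − $30,000 = $137,576
Briarton County: $137,576 × 0.0106 = $1,458.3056
Transit Authority: $137,576 × 0.0008 = $110.0608
Total = $1,568.3664

$1,568.37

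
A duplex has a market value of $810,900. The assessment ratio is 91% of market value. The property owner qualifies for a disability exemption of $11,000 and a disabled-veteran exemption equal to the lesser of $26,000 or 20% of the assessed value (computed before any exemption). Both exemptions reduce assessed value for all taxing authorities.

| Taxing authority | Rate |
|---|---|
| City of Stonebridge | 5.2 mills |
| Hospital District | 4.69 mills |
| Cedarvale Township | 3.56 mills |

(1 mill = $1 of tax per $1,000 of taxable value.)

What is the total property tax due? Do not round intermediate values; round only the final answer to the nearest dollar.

Assessed value = $810,900 × 0.91 = $737,919
Disabled-veteran exemption = min($26,000, 20% × $737,919) = min($26,000, $147,583.8) = $26,000 (dollar cap binds)
Taxable value = $737,919 − $11,000 − $26,000 = $700,919
City of Stonebridge: $700,919 × 0.0052 = $3,644.7788
Hospital District: $700,919 × 0.00469 = $3,287.31011
Cedarvale Township: $700,919 × 0.00356 = $2,495.27164
Total = $9,427.36055

$9,427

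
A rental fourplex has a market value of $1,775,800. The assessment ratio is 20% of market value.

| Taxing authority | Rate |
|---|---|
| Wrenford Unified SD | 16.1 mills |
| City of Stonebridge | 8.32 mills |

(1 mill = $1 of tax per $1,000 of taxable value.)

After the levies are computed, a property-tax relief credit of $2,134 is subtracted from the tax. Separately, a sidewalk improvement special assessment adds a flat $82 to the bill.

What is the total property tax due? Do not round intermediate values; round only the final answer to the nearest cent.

$6,621.01

Assessed value = $1,775,800 × 0.2 = $355,160
Wrenford Unified SD: $355,160 × 0.0161 = $5,718.076
City of Stonebridge: $355,160 × 0.00832 = $2,954.9312
Levies subtotal = $8,673.0072
After credit = $8,673.0072 − $2,134 = $6,539.0072
Total = $6,539.0072 + $82 = $6,621.0072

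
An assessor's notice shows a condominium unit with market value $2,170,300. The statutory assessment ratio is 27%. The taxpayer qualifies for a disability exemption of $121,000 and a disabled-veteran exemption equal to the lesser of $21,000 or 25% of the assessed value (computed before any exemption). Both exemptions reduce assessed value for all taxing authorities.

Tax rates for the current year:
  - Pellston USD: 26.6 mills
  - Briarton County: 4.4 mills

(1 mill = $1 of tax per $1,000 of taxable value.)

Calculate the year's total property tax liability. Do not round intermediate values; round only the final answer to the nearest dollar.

Assessed value = $2,170,300 × 0.27 = $585,981
Disabled-veteran exemption = min($21,000, 25% × $585,981) = min($21,000, $146,495.25) = $21,000 (dollar cap binds)
Taxable value = $585,981 − $121,000 − $21,000 = $443,981
Pellston USD: $443,981 × 0.0266 = $11,809.8946
Briarton County: $443,981 × 0.0044 = $1,953.5164
Total = $13,763.411

$13,763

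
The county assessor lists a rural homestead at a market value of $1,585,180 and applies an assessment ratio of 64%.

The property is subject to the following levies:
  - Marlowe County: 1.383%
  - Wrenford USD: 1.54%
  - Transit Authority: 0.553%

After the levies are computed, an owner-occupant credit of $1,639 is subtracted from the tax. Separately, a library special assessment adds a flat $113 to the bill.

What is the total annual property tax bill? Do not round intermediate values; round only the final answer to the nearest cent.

Assessed value = $1,585,180 × 0.64 = $1,014,515.2
Marlowe County: $1,014,515.2 × 0.01383 = $14,030.745216
Wrenford USD: $1,014,515.2 × 0.0154 = $15,623.53408
Transit Authority: $1,014,515.2 × 0.00553 = $5,610.269056
Levies subtotal = $35,264.548352
After credit = $35,264.548352 − $1,639 = $33,625.548352
Total = $33,625.548352 + $113 = $33,738.548352

$33,738.55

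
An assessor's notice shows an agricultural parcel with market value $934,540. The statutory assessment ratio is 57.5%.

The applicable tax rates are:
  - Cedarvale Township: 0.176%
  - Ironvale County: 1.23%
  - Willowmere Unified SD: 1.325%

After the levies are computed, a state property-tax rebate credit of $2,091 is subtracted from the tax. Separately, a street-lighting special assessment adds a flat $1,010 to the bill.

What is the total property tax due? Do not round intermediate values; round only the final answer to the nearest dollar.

$13,594

Assessed value = $934,540 × 0.575 = $537,360.5
Cedarvale Township: $537,360.5 × 0.00176 = $945.75448
Ironvale County: $537,360.5 × 0.0123 = $6,609.53415
Willowmere Unified SD: $537,360.5 × 0.01325 = $7,120.026625
Levies subtotal = $14,675.315255
After credit = $14,675.315255 − $2,091 = $12,584.315255
Total = $12,584.315255 + $1,010 = $13,594.315255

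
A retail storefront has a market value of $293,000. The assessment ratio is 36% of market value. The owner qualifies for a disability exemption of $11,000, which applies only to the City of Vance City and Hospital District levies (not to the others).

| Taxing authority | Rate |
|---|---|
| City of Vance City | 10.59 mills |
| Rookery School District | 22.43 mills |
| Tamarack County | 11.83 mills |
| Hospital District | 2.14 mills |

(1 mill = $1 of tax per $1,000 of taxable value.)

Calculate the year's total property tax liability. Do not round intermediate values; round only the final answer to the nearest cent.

Assessed value = $293,000 × 0.36 = $105,480
City of Vance City: ($105,480 − $11,000) × 0.01059 = $94,480 × 0.01059 = $1,000.5432
Rookery School District: $105,480 × 0.02243 = $2,365.9164
Tamarack County: $105,480 × 0.01183 = $1,247.8284
Hospital District: ($105,480 − $11,000) × 0.00214 = $94,480 × 0.00214 = $202.1872
Total = $4,816.4752

$4,816.48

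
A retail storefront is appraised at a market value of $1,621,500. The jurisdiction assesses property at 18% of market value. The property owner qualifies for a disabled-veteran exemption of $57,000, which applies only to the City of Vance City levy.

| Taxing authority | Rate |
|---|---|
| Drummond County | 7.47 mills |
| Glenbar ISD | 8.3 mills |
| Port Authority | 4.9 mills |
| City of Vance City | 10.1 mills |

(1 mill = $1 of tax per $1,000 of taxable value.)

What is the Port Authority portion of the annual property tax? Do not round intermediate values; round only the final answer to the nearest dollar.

$1,430

Assessed value = $1,621,500 × 0.18 = $291,870
Port Authority taxable value = $291,870 (exemption does not apply)
Port Authority levy = $291,870 × 0.0049 = $1,430.163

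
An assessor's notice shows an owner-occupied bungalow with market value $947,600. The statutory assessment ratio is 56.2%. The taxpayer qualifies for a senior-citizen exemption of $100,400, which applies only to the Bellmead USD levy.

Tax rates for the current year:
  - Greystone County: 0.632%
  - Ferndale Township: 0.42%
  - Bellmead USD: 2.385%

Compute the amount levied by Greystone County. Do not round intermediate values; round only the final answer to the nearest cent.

Assessed value = $947,600 × 0.562 = $532,551.2
Greystone County taxable value = $532,551.2 (exemption does not apply)
Greystone County levy = $532,551.2 × 0.00632 = $3,365.723584

$3,365.72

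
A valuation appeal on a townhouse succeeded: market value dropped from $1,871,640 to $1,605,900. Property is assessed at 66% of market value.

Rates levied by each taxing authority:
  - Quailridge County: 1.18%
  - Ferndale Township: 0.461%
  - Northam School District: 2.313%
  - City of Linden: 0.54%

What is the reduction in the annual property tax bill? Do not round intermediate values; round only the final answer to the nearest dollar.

Old assessed value = $1,871,640 × 0.66 = $1,235,282.4
New assessed value = $1,605,900 × 0.66 = $1,059,894
Combined rate = 0.0118 + 0.00461 + 0.02313 + 0.0054 = 0.04494
Old tax = $1,235,282.4 × 0.04494 = $55,513.591056
New tax = $1,059,894 × 0.04494 = $47,631.63636
Reduction = $55,513.591056 − $47,631.63636 = $7,881.954696

$7,882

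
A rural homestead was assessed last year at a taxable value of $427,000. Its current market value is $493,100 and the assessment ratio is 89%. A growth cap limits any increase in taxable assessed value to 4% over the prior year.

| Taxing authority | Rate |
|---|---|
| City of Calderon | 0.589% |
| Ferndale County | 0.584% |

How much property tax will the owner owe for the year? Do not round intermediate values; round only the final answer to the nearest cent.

Uncapped assessed value = $493,100 × 0.89 = $438,859
Cap limit = $427,000 × 1.04 = $444,080
Taxable assessed value = min($438,859, $444,080) = $438,859 (cap does not bind)
City of Calderon: $438,859 × 0.00589 = $2,584.87951
Ferndale County: $438,859 × 0.00584 = $2,562.93656
Total = $5,147.81607

$5,147.82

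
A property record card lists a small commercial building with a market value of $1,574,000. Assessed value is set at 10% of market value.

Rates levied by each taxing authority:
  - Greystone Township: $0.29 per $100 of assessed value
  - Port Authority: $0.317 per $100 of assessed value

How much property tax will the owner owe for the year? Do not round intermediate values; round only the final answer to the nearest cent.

Assessed value = $1,574,000 × 0.1 = $157,400
Greystone Township: $157,400 × 0.0029 = $456.46
Port Authority: $157,400 × 0.00317 = $498.958
Total = $456.46 + $498.958 = $955.418

$955.42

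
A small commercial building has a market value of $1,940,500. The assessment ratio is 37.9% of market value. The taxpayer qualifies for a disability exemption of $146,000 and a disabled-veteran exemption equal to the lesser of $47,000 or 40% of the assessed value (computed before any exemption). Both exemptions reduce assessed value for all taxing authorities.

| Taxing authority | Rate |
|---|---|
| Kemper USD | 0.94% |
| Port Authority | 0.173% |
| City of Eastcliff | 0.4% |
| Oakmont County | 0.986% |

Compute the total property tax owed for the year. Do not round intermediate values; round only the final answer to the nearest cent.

Assessed value = $1,940,500 × 0.379 = $735,449.5
Disabled-veteran exemption = min($47,000, 40% × $735,449.5) = min($47,000, $294,179.8) = $47,000 (dollar cap binds)
Taxable value = $735,449.5 − $146,000 − $47,000 = $542,449.5
Kemper USD: $542,449.5 × 0.0094 = $5,099.0253
Port Authority: $542,449.5 × 0.00173 = $938.437635
City of Eastcliff: $542,449.5 × 0.004 = $2,169.798
Oakmont County: $542,449.5 × 0.00986 = $5,348.55207
Total = $13,555.813005

$13,555.81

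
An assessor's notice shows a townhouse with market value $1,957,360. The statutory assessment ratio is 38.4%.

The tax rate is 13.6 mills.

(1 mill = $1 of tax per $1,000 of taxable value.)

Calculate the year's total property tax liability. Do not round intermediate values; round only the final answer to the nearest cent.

Assessed value = $1,957,360 × 0.384 = $751,626.24
Tax = $751,626.24 × 0.0136 = $10,222.116864

$10,222.12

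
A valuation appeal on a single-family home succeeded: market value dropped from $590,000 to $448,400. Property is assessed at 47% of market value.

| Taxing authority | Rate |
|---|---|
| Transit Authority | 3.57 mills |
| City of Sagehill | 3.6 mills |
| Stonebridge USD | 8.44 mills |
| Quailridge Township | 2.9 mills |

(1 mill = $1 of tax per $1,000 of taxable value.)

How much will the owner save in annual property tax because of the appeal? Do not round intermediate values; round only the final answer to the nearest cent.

Old assessed value = $590,000 × 0.47 = $277,300
New assessed value = $448,400 × 0.47 = $210,748
Combined rate = 0.00357 + 0.0036 + 0.00844 + 0.0029 = 0.01851
Old tax = $277,300 × 0.01851 = $5,132.823
New tax = $210,748 × 0.01851 = $3,900.94548
Reduction = $5,132.823 − $3,900.94548 = $1,231.87752

$1,231.88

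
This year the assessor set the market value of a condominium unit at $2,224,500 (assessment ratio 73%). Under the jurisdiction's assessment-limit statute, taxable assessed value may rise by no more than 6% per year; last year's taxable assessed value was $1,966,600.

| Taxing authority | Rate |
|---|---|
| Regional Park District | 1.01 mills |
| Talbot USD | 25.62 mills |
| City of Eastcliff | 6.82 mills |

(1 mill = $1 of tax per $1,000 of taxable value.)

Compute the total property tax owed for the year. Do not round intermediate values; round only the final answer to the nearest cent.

$54,318.95

Uncapped assessed value = $2,224,500 × 0.73 = $1,623,885
Cap limit = $1,966,600 × 1.06 = $2,084,596
Taxable assessed value = min($1,623,885, $2,084,596) = $1,623,885 (cap does not bind)
Regional Park District: $1,623,885 × 0.00101 = $1,640.12385
Talbot USD: $1,623,885 × 0.02562 = $41,603.9337
City of Eastcliff: $1,623,885 × 0.00682 = $11,074.8957
Total = $54,318.95325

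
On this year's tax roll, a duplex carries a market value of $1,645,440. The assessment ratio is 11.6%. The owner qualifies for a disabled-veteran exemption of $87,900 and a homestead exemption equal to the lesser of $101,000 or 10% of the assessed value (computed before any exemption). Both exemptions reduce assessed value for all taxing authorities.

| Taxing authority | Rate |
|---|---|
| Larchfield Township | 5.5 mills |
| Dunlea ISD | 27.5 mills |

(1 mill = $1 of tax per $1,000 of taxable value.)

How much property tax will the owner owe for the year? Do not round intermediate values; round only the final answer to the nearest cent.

Assessed value = $1,645,440 × 0.116 = $190,871.04
Homestead exemption = min($101,000, 10% × $190,871.04) = min($101,000, $19,087.104) = $19,087.104 (percentage binds)
Taxable value = $190,871.04 − $87,900 − $19,087.104 = $83,883.936
Larchfield Township: $83,883.936 × 0.0055 = $461.361648
Dunlea ISD: $83,883.936 × 0.0275 = $2,306.80824
Total = $2,768.169888

$2,768.17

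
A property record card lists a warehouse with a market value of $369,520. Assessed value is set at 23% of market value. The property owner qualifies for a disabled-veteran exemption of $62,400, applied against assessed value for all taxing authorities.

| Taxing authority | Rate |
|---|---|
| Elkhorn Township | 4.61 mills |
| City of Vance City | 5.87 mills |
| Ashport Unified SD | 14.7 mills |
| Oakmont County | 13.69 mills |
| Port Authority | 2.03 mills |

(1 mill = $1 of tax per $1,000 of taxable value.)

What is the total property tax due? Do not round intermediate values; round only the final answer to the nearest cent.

Assessed value = $369,520 × 0.23 = $84,989.6
Taxable value = $84,989.6 − $62,400 = $22,589.6
Elkhorn Township: $22,589.6 × 0.00461 = $104.138056
City of Vance City: $22,589.6 × 0.00587 = $132.600952
Ashport Unified SD: $22,589.6 × 0.0147 = $332.06712
Oakmont County: $22,589.6 × 0.01369 = $309.251624
Port Authority: $22,589.6 × 0.00203 = $45.856888
Total = $104.138056 + $132.600952 + $332.06712 + $309.251624 + $45.856888 = $923.91464

$923.91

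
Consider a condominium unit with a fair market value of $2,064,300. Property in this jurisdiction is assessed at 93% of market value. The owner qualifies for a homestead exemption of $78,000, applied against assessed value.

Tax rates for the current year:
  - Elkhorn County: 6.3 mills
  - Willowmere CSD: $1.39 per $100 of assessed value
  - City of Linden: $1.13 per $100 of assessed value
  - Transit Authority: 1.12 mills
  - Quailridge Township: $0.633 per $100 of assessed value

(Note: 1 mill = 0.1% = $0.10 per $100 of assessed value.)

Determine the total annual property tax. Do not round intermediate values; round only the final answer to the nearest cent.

$71,738.07

Assessed value = $2,064,300 × 0.93 = $1,919,799
Taxable value = $1,919,799 − $78,000 = $1,841,799
Elkhorn County: $1,841,799 × 0.0063 = $11,603.3337
Willowmere CSD: $1,841,799 × 0.0139 = $25,601.0061
City of Linden: $1,841,799 × 0.0113 = $20,812.3287
Transit Authority: $1,841,799 × 0.00112 = $2,062.81488
Quailridge Township: $1,841,799 × 0.00633 = $11,658.58767
Total = $71,738.07105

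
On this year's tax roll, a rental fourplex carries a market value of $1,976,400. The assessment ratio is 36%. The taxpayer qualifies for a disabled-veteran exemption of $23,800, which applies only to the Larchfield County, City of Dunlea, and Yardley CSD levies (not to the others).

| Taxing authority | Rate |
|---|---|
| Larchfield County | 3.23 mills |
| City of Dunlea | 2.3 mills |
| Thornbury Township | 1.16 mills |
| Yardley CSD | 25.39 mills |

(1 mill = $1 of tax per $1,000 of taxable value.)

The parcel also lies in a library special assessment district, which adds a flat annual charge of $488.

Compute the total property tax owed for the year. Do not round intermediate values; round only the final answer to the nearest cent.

Assessed value = $1,976,400 × 0.36 = $711,504
Larchfield County: ($711,504 − $23,800) × 0.00323 = $687,704 × 0.00323 = $2,221.28392
City of Dunlea: ($711,504 − $23,800) × 0.0023 = $687,704 × 0.0023 = $1,581.7192
Thornbury Township: $711,504 × 0.00116 = $825.34464
Yardley CSD: ($711,504 − $23,800) × 0.02539 = $687,704 × 0.02539 = $17,460.80456
Levies subtotal = $22,089.15232
Total = $22,089.15232 + $488 = $22,577.15232

$22,577.15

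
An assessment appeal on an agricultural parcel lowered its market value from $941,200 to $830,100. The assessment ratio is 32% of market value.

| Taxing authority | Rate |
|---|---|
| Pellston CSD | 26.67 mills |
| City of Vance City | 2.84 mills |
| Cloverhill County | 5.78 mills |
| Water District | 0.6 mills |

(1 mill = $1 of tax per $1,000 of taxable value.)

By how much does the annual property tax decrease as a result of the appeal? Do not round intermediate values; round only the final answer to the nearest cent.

Old assessed value = $941,200 × 0.32 = $301,184
New assessed value = $830,100 × 0.32 = $265,632
Combined rate = 0.02667 + 0.00284 + 0.00578 + 0.0006 = 0.03589
Old tax = $301,184 × 0.03589 = $10,809.49376
New tax = $265,632 × 0.03589 = $9,533.53248
Reduction = $10,809.49376 − $9,533.53248 = $1,275.96128

$1,275.96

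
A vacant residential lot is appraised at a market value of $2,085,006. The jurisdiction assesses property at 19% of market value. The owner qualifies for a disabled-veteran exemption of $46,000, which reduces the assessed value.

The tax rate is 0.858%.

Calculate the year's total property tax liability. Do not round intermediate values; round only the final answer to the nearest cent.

$3,004.30

Assessed value = $2,085,006 × 0.19 = $396,151.14
Taxable value = $396,151.14 − $46,000 = $350,151.14
Tax = $350,151.14 × 0.00858 = $3,004.2967812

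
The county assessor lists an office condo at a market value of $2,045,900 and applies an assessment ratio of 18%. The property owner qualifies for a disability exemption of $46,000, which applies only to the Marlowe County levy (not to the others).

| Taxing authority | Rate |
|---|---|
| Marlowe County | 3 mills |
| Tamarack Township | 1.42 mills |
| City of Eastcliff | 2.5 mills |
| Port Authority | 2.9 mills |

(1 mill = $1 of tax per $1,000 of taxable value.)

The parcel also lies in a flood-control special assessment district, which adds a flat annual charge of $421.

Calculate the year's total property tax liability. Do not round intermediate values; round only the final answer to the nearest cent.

Assessed value = $2,045,900 × 0.18 = $368,262
Marlowe County: ($368,262 − $46,000) × 0.003 = $322,262 × 0.003 = $966.786
Tamarack Township: $368,262 × 0.00142 = $522.93204
City of Eastcliff: $368,262 × 0.0025 = $920.655
Port Authority: $368,262 × 0.0029 = $1,067.9598
Levies subtotal = $3,478.33284
Total = $3,478.33284 + $421 = $3,899.33284

$3,899.33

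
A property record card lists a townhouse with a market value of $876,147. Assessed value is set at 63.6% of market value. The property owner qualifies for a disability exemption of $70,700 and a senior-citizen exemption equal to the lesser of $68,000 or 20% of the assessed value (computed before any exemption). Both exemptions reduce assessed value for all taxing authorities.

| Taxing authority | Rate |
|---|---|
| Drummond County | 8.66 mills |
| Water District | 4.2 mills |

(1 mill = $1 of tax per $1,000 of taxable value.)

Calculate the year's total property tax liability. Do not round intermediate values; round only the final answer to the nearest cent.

Assessed value = $876,147 × 0.636 = $557,229.492
Senior-citizen exemption = min($68,000, 20% × $557,229.492) = min($68,000, $111,445.8984) = $68,000 (dollar cap binds)
Taxable value = $557,229.492 − $70,700 − $68,000 = $418,529.492
Drummond County: $418,529.492 × 0.00866 = $3,624.46540072
Water District: $418,529.492 × 0.0042 = $1,757.8238664
Total = $5,382.28926712

$5,382.29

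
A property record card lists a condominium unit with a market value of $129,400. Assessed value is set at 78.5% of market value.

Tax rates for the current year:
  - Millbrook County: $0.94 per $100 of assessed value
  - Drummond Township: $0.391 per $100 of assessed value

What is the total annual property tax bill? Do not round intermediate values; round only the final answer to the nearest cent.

$1,352.02

Assessed value = $129,400 × 0.785 = $101,579
Millbrook County: $101,579 × 0.0094 = $954.8426
Drummond Township: $101,579 × 0.00391 = $397.17389
Total = $954.8426 + $397.17389 = $1,352.01649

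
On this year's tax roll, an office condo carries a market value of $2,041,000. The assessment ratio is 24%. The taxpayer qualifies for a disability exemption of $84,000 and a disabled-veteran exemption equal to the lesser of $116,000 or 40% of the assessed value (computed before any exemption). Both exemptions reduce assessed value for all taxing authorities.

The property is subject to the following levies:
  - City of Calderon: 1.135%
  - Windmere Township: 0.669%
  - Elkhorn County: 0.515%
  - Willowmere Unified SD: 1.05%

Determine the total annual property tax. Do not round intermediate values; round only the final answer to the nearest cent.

$9,764.71

Assessed value = $2,041,000 × 0.24 = $489,840
Disabled-veteran exemption = min($116,000, 40% × $489,840) = min($116,000, $195,936) = $116,000 (dollar cap binds)
Taxable value = $489,840 − $84,000 − $116,000 = $289,840
City of Calderon: $289,840 × 0.01135 = $3,289.684
Windmere Township: $289,840 × 0.00669 = $1,939.0296
Elkhorn County: $289,840 × 0.00515 = $1,492.676
Willowmere Unified SD: $289,840 × 0.0105 = $3,043.32
Total = $9,764.7096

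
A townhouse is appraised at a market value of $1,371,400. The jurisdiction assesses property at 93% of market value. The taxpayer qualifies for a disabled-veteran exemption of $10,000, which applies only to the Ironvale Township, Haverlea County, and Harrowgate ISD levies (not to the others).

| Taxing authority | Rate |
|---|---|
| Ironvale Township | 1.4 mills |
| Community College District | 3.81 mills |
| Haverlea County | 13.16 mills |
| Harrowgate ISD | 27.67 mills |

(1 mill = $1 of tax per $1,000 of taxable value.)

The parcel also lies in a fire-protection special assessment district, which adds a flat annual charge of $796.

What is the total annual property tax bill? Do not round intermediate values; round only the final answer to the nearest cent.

Assessed value = $1,371,400 × 0.93 = $1,275,402
Ironvale Township: ($1,275,402 − $10,000) × 0.0014 = $1,265,402 × 0.0014 = $1,771.5628
Community College District: $1,275,402 × 0.00381 = $4,859.28162
Haverlea County: ($1,275,402 − $10,000) × 0.01316 = $1,265,402 × 0.01316 = $16,652.69032
Harrowgate ISD: ($1,275,402 − $10,000) × 0.02767 = $1,265,402 × 0.02767 = $35,013.67334
Levies subtotal = $58,297.20808
Total = $58,297.20808 + $796 = $59,093.20808

$59,093.21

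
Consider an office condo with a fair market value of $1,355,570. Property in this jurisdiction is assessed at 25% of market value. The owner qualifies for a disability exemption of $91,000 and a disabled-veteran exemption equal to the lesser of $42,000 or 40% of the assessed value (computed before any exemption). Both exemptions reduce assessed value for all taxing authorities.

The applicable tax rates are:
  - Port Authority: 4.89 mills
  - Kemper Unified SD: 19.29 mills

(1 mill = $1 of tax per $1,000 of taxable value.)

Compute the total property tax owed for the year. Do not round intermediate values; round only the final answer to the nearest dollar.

Assessed value = $1,355,570 × 0.25 = $338,892.5
Disabled-veteran exemption = min($42,000, 40% × $338,892.5) = min($42,000, $135,557) = $42,000 (dollar cap binds)
Taxable value = $338,892.5 − $91,000 − $42,000 = $205,892.5
Port Authority: $205,892.5 × 0.00489 = $1,006.814325
Kemper Unified SD: $205,892.5 × 0.01929 = $3,971.666325
Total = $4,978.48065

$4,978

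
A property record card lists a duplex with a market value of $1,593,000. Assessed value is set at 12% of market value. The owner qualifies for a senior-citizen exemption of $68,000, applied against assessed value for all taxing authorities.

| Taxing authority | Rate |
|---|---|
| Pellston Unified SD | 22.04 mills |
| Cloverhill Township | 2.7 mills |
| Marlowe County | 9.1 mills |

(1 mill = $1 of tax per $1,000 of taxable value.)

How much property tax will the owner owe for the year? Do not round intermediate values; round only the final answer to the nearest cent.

Assessed value = $1,593,000 × 0.12 = $191,160
Taxable value = $191,160 − $68,000 = $123,160
Pellston Unified SD: $123,160 × 0.02204 = $2,714.4464
Cloverhill Township: $123,160 × 0.0027 = $332.532
Marlowe County: $123,160 × 0.0091 = $1,120.756
Total = $2,714.4464 + $332.532 + $1,120.756 = $4,167.7344

$4,167.73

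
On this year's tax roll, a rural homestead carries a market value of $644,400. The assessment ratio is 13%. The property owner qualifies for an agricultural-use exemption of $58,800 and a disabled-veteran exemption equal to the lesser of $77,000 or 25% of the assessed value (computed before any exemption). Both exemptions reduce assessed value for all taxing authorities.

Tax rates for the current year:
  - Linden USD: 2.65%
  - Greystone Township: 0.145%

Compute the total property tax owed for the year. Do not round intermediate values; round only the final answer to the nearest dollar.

$113

Assessed value = $644,400 × 0.13 = $83,772
Disabled-veteran exemption = min($77,000, 25% × $83,772) = min($77,000, $20,943) = $20,943 (percentage binds)
Taxable value = $83,772 − $58,800 − $20,943 = $4,029
Linden USD: $4,029 × 0.0265 = $106.7685
Greystone Township: $4,029 × 0.00145 = $5.84205
Total = $112.61055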